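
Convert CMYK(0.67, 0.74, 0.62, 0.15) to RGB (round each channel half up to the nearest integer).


R = 255 × (1-C) × (1-K) = 255 × 0.33 × 0.85 = 71.5275 → 72
G = 255 × (1-M) × (1-K) = 255 × 0.26 × 0.85 = 56.355 → 56
B = 255 × (1-Y) × (1-K) = 255 × 0.38 × 0.85 = 82.365 → 82
= RGB(72, 56, 82)


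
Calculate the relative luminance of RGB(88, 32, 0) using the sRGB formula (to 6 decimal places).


Linearize each channel (sRGB transfer function): c = v/255; c_lin = c/12.92 if c ≤ 0.04045, else ((c+0.055)/1.055)^2.4
  R: 88/255 ≈ 0.345098 > 0.04045 → ((0.345098+0.055)/1.055)^2.4 ≈ 0.097587
  G: 32/255 ≈ 0.125490 > 0.04045 → ((0.125490+0.055)/1.055)^2.4 ≈ 0.014444
  B: 0/255 ≈ 0.000000 ≤ 0.04045 → 0.000000/12.92 ≈ 0.000000
R_lin = 0.097587, G_lin = 0.014444, B_lin = 0.000000
L = 0.2126×R + 0.7152×G + 0.0722×B
L = 0.2126×0.097587 + 0.7152×0.014444 + 0.0722×0.000000
L ≈ 0.031077


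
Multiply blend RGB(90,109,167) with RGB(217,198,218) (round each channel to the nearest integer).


Multiply: C = A×B/255, rounded to nearest integer
R: 90×217/255 = 19530/255 ≈ 76.588 → 77
G: 109×198/255 = 21582/255 ≈ 84.635 → 85
B: 167×218/255 = 36406/255 ≈ 142.769 → 143
= RGB(77, 85, 143)


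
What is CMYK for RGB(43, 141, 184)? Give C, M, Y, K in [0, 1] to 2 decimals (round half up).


R'=43/255≈0.1686, G'=141/255≈0.5529, B'=184/255≈0.7216
K = 1 - max(R',G',B') = 1 - 184/255 = 71/255 = 0.27843… → 0.28
(1-R'-K)/(1-K) simplifies to (max-R)/max with max = 184:
C = (184-43)/184 = 141/184 = 0.76630… → 0.77
M = (184-141)/184 = 43/184 = 0.23369… → 0.23
Y = (184-184)/184 = 0/184 = 0 → 0.00
= CMYK(0.77, 0.23, 0.00, 0.28)


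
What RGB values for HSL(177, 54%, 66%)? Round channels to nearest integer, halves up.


H=177°, S=0.54, L=0.66
C = (1-|2L-1|)×S = (1-|0.32|)×0.54 = 0.3672
H' = H/60 = 177/60 ≈ 2.9500; X = C×(1-|H' mod 2 - 1|) = 0.34884
m = L - C/2 = 0.66 - 0.1836 = 0.4764
Sector ⌊H'⌋ = 2 → (R',G',B') = (0.0, 0.3672, 0.34884)
RGB = ((R'+m)×255, (G'+m)×255, (B'+m)×255) = (121.482, 215.118, 210.4362)
Round half up → RGB(121, 215, 210)


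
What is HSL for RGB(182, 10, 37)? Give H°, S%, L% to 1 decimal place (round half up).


Normalize: R'=182/255≈0.7137, G'=10/255≈0.0392, B'=37/255≈0.1451
Max=182/255, Min=10/255, Δ=Max-Min=172/255
L = (Max+Min)/2 = (182+10)/510 = 192/510 = 0.37647… → L = 37.6%
L ≤ 0.5 → S = Δ/(Max+Min) = 172/(182+10) = 172/192 = 0.89583… → S = 89.6%
(the 1/255 factors cancel in S and H, so raw channel differences can be used)
Max is R' → H = 60 × (((G-B)/Δ) mod 6) = 60 × (((10-37)/172) mod 6)
  (-27)/172 = -0.1569…; negative, so add 6 → 5.8430…
  H = 60 × 5.8430… = 350.581…° → H = 350.6°
= HSL(350.6°, 89.6%, 37.6%)


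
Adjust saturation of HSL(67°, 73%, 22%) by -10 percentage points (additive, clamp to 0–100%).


Original S = 73%
Adjustment = -10 percentage points
New S = 73 + (-10) = 63
Clamp to [0, 100] → 63
= HSL(67°, 63%, 22%)


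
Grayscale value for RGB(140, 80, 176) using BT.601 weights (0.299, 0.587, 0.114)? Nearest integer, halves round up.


Gray = 0.299×R + 0.587×G + 0.114×B
Gray = 0.299×140 + 0.587×80 + 0.114×176
Gray = 41.860 + 46.960 + 20.064
Gray = 108.884 → round half up → 109
Gray = 109


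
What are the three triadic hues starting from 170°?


Triadic: equally spaced at 120° intervals
H1 = 170°
H2 = (170 + 120) mod 360 = 290°
H3 = (170 + 240) mod 360 = 50°
Triadic = 170°, 290°, 50°


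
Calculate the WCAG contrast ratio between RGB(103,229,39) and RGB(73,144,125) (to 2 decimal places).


Linearize each sRGB channel c=v/255: c/12.92 if c ≤ 0.04045 else ((c+0.055)/1.055)^2.4
L = 0.2126×R_lin + 0.7152×G_lin + 0.0722×B_lin
Color 1 (103,229,39):
  R=103: 103/255≈0.4039 > 0.04045 → ((0.4039+0.055)/1.055)^2.4 ≈ 0.13563
  G=229: 229/255≈0.8980 > 0.04045 → ((0.8980+0.055)/1.055)^2.4 ≈ 0.78354
  B=39: 39/255≈0.1529 > 0.04045 → ((0.1529+0.055)/1.055)^2.4 ≈ 0.02029
  L1 = 0.2126×0.13563 + 0.7152×0.78354 + 0.0722×0.02029 ≈ 0.59069
Color 2 (73,144,125):
  R=73: 73/255≈0.2863 > 0.04045 → ((0.2863+0.055)/1.055)^2.4 ≈ 0.06663
  G=144: 144/255≈0.5647 > 0.04045 → ((0.5647+0.055)/1.055)^2.4 ≈ 0.27889
  B=125: 125/255≈0.4902 > 0.04045 → ((0.4902+0.055)/1.055)^2.4 ≈ 0.20508
  L2 = 0.2126×0.06663 + 0.7152×0.27889 + 0.0722×0.20508 ≈ 0.22844
Lighter = 0.59069, Darker = 0.22844
Ratio = (L_lighter + 0.05) / (L_darker + 0.05)
Ratio = (0.59069 + 0.05) / (0.22844 + 0.05) = 0.64069 / 0.27844 ≈ 2.3010
Ratio ≈ 2.30:1


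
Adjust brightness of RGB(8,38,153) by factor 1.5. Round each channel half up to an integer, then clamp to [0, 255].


Multiply each channel by 1.5, round half up, clamp to [0, 255]
R: 8×1.5 = 12
G: 38×1.5 = 57
B: 153×1.5 = 229.5 → round → 230
= RGB(12, 57, 230)


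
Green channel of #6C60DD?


Color: #6C60DD
R = 6C = 108
G = 60 = 96
B = DD = 221
Green = 96


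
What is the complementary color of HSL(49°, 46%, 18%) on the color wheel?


Complement = opposite side of color wheel = hue + 180°
H' = (49 + 180) mod 360 = 229°
S and L unchanged.
= HSL(229°, 46%, 18%)


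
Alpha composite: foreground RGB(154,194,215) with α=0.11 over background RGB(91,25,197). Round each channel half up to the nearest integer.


C = α×F + (1-α)×B, with 1-α = 0.89
R: 0.11×154 + 0.89×91 = 16.94 + 80.99 = 97.93 → 98
G: 0.11×194 + 0.89×25 = 21.34 + 22.25 = 43.59 → 44
B: 0.11×215 + 0.89×197 = 23.65 + 175.33 = 198.98 → 199
= RGB(98, 44, 199)


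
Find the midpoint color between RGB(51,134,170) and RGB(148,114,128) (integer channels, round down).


Midpoint: each channel = ⌊(C₁+C₂)/2⌋
R: ⌊(51+148)/2⌋ = 99
G: ⌊(134+114)/2⌋ = 124
B: ⌊(170+128)/2⌋ = 149
= RGB(99, 124, 149)


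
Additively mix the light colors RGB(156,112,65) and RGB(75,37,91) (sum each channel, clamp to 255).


Additive: each channel = min(255, C₁+C₂)
R: 156+75 = 231 → 231
G: 112+37 = 149 → 149
B: 65+91 = 156 → 156
= RGB(231, 149, 156)


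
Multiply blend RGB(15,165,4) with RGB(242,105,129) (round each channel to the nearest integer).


Multiply: C = A×B/255, rounded to nearest integer
R: 15×242/255 = 3630/255 ≈ 14.235 → 14
G: 165×105/255 = 17325/255 ≈ 67.941 → 68
B: 4×129/255 = 516/255 ≈ 2.024 → 2
= RGB(14, 68, 2)


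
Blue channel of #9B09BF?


Color: #9B09BF
R = 9B = 155
G = 09 = 9
B = BF = 191
Blue = 191


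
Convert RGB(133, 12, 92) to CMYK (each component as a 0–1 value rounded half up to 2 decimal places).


R'=133/255≈0.5216, G'=12/255≈0.0471, B'=92/255≈0.3608
K = 1 - max(R',G',B') = 1 - 133/255 = 122/255 = 0.47843… → 0.48
(1-R'-K)/(1-K) simplifies to (max-R)/max with max = 133:
C = (133-133)/133 = 0/133 = 0 → 0.00
M = (133-12)/133 = 121/133 = 0.90977… → 0.91
Y = (133-92)/133 = 41/133 = 0.30827… → 0.31
= CMYK(0.00, 0.91, 0.31, 0.48)


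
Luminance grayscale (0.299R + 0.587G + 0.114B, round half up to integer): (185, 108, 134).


Gray = 0.299×R + 0.587×G + 0.114×B
Gray = 0.299×185 + 0.587×108 + 0.114×134
Gray = 55.315 + 63.396 + 15.276
Gray = 133.987 → round half up → 134
Gray = 134


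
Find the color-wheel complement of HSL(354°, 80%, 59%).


Complement = opposite side of color wheel = hue + 180°
H' = (354 + 180) mod 360 = 174°
S and L unchanged.
= HSL(174°, 80%, 59%)


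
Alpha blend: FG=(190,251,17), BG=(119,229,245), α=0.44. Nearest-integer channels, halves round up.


C = α×F + (1-α)×B, with 1-α = 0.56
R: 0.44×190 + 0.56×119 = 83.60 + 66.64 = 150.24 → 150
G: 0.44×251 + 0.56×229 = 110.44 + 128.24 = 238.68 → 239
B: 0.44×17 + 0.56×245 = 7.48 + 137.20 = 144.68 → 145
= RGB(150, 239, 145)


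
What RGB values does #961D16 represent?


96 → 150 (R)
1D → 29 (G)
16 → 22 (B)
= RGB(150, 29, 22)


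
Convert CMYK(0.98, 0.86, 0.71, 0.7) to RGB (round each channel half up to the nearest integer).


R = 255 × (1-C) × (1-K) = 255 × 0.02 × 0.30 = 1.53 → 2
G = 255 × (1-M) × (1-K) = 255 × 0.14 × 0.30 = 10.71 → 11
B = 255 × (1-Y) × (1-K) = 255 × 0.29 × 0.30 = 22.185 → 22
= RGB(2, 11, 22)


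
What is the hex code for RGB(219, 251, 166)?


R = 219 → DB (hex)
G = 251 → FB (hex)
B = 166 → A6 (hex)
Hex = #DBFBA6


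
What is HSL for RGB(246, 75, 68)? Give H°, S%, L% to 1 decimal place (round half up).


Normalize: R'=246/255≈0.9647, G'=75/255≈0.2941, B'=68/255≈0.2667
Max=246/255, Min=68/255, Δ=Max-Min=178/255
L = (Max+Min)/2 = (246+68)/510 = 314/510 = 0.61568… → L = 61.6%
L > 0.5 → S = Δ/(2-Max-Min) = 178/(510-246-68) = 178/196 = 0.90816… → S = 90.8%
(the 1/255 factors cancel in S and H, so raw channel differences can be used)
Max is R' → H = 60 × (((G-B)/Δ) mod 6) = 60 × (((75-68)/178) mod 6)
  7/178 = 0.0393…
  H = 60 × 0.0393… = 2.359…° → H = 2.4°
= HSL(2.4°, 90.8%, 61.6%)


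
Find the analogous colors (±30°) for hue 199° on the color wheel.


Base hue: 199°
Left analog: (199 - 30) mod 360 = 169°
Right analog: (199 + 30) mod 360 = 229°
Analogous hues = 169° and 229°


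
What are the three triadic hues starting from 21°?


Triadic: equally spaced at 120° intervals
H1 = 21°
H2 = (21 + 120) mod 360 = 141°
H3 = (21 + 240) mod 360 = 261°
Triadic = 21°, 141°, 261°


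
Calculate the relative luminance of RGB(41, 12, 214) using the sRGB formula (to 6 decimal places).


Linearize each channel (sRGB transfer function): c = v/255; c_lin = c/12.92 if c ≤ 0.04045, else ((c+0.055)/1.055)^2.4
  R: 41/255 ≈ 0.160784 > 0.04045 → ((0.160784+0.055)/1.055)^2.4 ≈ 0.022174
  G: 12/255 ≈ 0.047059 > 0.04045 → ((0.047059+0.055)/1.055)^2.4 ≈ 0.003677
  B: 214/255 ≈ 0.839216 > 0.04045 → ((0.839216+0.055)/1.055)^2.4 ≈ 0.672443
R_lin = 0.022174, G_lin = 0.003677, B_lin = 0.672443
L = 0.2126×R + 0.7152×G + 0.0722×B
L = 0.2126×0.022174 + 0.7152×0.003677 + 0.0722×0.672443
L ≈ 0.055894


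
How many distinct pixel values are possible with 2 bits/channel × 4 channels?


Total bits = 2 bits/channel × 4 channels = 8 bits
Distinct pixel values = 2^8
= 256 pixel values


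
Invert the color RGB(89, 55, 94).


Invert: (255-R, 255-G, 255-B)
R: 255-89 = 166
G: 255-55 = 200
B: 255-94 = 161
= RGB(166, 200, 161)


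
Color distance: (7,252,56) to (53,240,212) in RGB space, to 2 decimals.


d = √[(R₁-R₂)² + (G₁-G₂)² + (B₁-B₂)²]
d = √[(7-53)² + (252-240)² + (56-212)²]
d = √[2116 + 144 + 24336]
d = √26596
d ≈ 163.08


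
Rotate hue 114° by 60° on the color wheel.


New hue = (H + rotation) mod 360
New hue = (114 + 60) mod 360
= 174 mod 360
= 174°


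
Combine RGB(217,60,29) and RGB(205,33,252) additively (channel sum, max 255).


Additive: each channel = min(255, C₁+C₂)
R: 217+205 = 422 → 255
G: 60+33 = 93 → 93
B: 29+252 = 281 → 255
= RGB(255, 93, 255)


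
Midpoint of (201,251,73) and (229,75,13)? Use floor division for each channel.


Midpoint: each channel = ⌊(C₁+C₂)/2⌋
R: ⌊(201+229)/2⌋ = 215
G: ⌊(251+75)/2⌋ = 163
B: ⌊(73+13)/2⌋ = 43
= RGB(215, 163, 43)


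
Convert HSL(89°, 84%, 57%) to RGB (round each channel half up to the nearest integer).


H=89°, S=0.84, L=0.57
C = (1-|2L-1|)×S = (1-|0.14|)×0.84 = 0.7224
H' = H/60 = 89/60 ≈ 1.4833; X = C×(1-|H' mod 2 - 1|) = 0.37324
m = L - C/2 = 0.57 - 0.3612 = 0.2088
Sector ⌊H'⌋ = 1 → (R',G',B') = (0.37324, 0.7224, 0.0)
RGB = ((R'+m)×255, (G'+m)×255, (B'+m)×255) = (148.4202, 237.456, 53.244)
Round half up → RGB(148, 237, 53)


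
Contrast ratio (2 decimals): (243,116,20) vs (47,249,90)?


Linearize each sRGB channel c=v/255: c/12.92 if c ≤ 0.04045 else ((c+0.055)/1.055)^2.4
L = 0.2126×R_lin + 0.7152×G_lin + 0.0722×B_lin
Color 1 (243,116,20):
  R=243: 243/255≈0.9529 > 0.04045 → ((0.9529+0.055)/1.055)^2.4 ≈ 0.89627
  G=116: 116/255≈0.4549 > 0.04045 → ((0.4549+0.055)/1.055)^2.4 ≈ 0.17465
  B=20: 20/255≈0.0784 > 0.04045 → ((0.0784+0.055)/1.055)^2.4 ≈ 0.00700
  L1 = 0.2126×0.89627 + 0.7152×0.17465 + 0.0722×0.00700 ≈ 0.31596
Color 2 (47,249,90):
  R=47: 47/255≈0.1843 > 0.04045 → ((0.1843+0.055)/1.055)^2.4 ≈ 0.02843
  G=249: 249/255≈0.9765 > 0.04045 → ((0.9765+0.055)/1.055)^2.4 ≈ 0.94731
  B=90: 90/255≈0.3529 > 0.04045 → ((0.3529+0.055)/1.055)^2.4 ≈ 0.10224
  L2 = 0.2126×0.02843 + 0.7152×0.94731 + 0.0722×0.10224 ≈ 0.69094
Lighter = 0.69094, Darker = 0.31596
Ratio = (L_lighter + 0.05) / (L_darker + 0.05)
Ratio = (0.69094 + 0.05) / (0.31596 + 0.05) = 0.74094 / 0.36596 ≈ 2.0246
Ratio ≈ 2.02:1


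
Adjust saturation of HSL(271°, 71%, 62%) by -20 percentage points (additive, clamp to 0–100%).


Original S = 71%
Adjustment = -20 percentage points
New S = 71 + (-20) = 51
Clamp to [0, 100] → 51
= HSL(271°, 51%, 62%)


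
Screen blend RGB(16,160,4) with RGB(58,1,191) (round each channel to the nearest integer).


Screen: C = 255 - (255-A)×(255-B)/255, rounded to nearest integer
R: 255 - (255-16)×(255-58)/255 = 255 - 47083/255 ≈ 255 - 184.639 = 70.361 → 70
G: 255 - (255-160)×(255-1)/255 = 255 - 24130/255 ≈ 255 - 94.627 = 160.373 → 160
B: 255 - (255-4)×(255-191)/255 = 255 - 16064/255 ≈ 255 - 62.996 = 192.004 → 192
= RGB(70, 160, 192)


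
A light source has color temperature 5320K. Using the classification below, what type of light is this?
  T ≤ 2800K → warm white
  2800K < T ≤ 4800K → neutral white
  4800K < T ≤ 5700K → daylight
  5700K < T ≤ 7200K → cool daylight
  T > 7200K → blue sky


Temperature: 5320K
4800K < 5320K ≤ 5700K → daylight
Classification: daylight


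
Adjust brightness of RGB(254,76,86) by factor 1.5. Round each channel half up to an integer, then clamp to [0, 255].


Multiply each channel by 1.5, round half up, clamp to [0, 255]
R: 254×1.5 = 381 → clamp → 255
G: 76×1.5 = 114
B: 86×1.5 = 129
= RGB(255, 114, 129)


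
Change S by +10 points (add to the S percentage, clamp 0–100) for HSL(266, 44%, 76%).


Original S = 44%
Adjustment = +10 percentage points
New S = 44 + (10) = 54
Clamp to [0, 100] → 54
= HSL(266°, 54%, 76%)


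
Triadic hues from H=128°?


Triadic: equally spaced at 120° intervals
H1 = 128°
H2 = (128 + 120) mod 360 = 248°
H3 = (128 + 240) mod 360 = 8°
Triadic = 128°, 248°, 8°


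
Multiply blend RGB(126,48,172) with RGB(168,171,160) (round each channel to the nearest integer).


Multiply: C = A×B/255, rounded to nearest integer
R: 126×168/255 = 21168/255 ≈ 83.012 → 83
G: 48×171/255 = 8208/255 ≈ 32.188 → 32
B: 172×160/255 = 27520/255 ≈ 107.922 → 108
= RGB(83, 32, 108)


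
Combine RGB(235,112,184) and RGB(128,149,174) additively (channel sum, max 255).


Additive: each channel = min(255, C₁+C₂)
R: 235+128 = 363 → 255
G: 112+149 = 261 → 255
B: 184+174 = 358 → 255
= RGB(255, 255, 255)


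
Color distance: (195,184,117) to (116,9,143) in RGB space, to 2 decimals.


d = √[(R₁-R₂)² + (G₁-G₂)² + (B₁-B₂)²]
d = √[(195-116)² + (184-9)² + (117-143)²]
d = √[6241 + 30625 + 676]
d = √37542
d ≈ 193.76


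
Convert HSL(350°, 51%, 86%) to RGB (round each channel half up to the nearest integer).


H=350°, S=0.51, L=0.86
C = (1-|2L-1|)×S = (1-|0.72|)×0.51 = 0.1428
H' = H/60 = 350/60 ≈ 5.8333; X = C×(1-|H' mod 2 - 1|) = 0.0238
m = L - C/2 = 0.86 - 0.0714 = 0.7886
Sector ⌊H'⌋ = 5 → (R',G',B') = (0.1428, 0.0, 0.0238)
RGB = ((R'+m)×255, (G'+m)×255, (B'+m)×255) = (237.507, 201.093, 207.162)
Round half up → RGB(238, 201, 207)


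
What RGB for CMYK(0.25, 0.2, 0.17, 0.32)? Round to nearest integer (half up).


R = 255 × (1-C) × (1-K) = 255 × 0.75 × 0.68 = 130.05 → 130
G = 255 × (1-M) × (1-K) = 255 × 0.80 × 0.68 = 138.72 → 139
B = 255 × (1-Y) × (1-K) = 255 × 0.83 × 0.68 = 143.922 → 144
= RGB(130, 139, 144)


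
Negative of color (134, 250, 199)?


Invert: (255-R, 255-G, 255-B)
R: 255-134 = 121
G: 255-250 = 5
B: 255-199 = 56
= RGB(121, 5, 56)


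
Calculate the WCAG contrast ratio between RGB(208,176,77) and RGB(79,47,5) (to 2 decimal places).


Linearize each sRGB channel c=v/255: c/12.92 if c ≤ 0.04045 else ((c+0.055)/1.055)^2.4
L = 0.2126×R_lin + 0.7152×G_lin + 0.0722×B_lin
Color 1 (208,176,77):
  R=208: 208/255≈0.8157 > 0.04045 → ((0.8157+0.055)/1.055)^2.4 ≈ 0.63076
  G=176: 176/255≈0.6902 > 0.04045 → ((0.6902+0.055)/1.055)^2.4 ≈ 0.43415
  B=77: 77/255≈0.3020 > 0.04045 → ((0.3020+0.055)/1.055)^2.4 ≈ 0.07421
  L1 = 0.2126×0.63076 + 0.7152×0.43415 + 0.0722×0.07421 ≈ 0.44996
Color 2 (79,47,5):
  R=79: 79/255≈0.3098 > 0.04045 → ((0.3098+0.055)/1.055)^2.4 ≈ 0.07819
  G=47: 47/255≈0.1843 > 0.04045 → ((0.1843+0.055)/1.055)^2.4 ≈ 0.02843
  B=5: 5/255≈0.0196 ≤ 0.04045 → 0.0196/12.92 ≈ 0.00152
  L2 = 0.2126×0.07819 + 0.7152×0.02843 + 0.0722×0.00152 ≈ 0.03706
Lighter = 0.44996, Darker = 0.03706
Ratio = (L_lighter + 0.05) / (L_darker + 0.05)
Ratio = (0.44996 + 0.05) / (0.03706 + 0.05) = 0.49996 / 0.08706 ≈ 5.7426
Ratio ≈ 5.74:1


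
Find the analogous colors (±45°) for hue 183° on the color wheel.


Base hue: 183°
Left analog: (183 - 45) mod 360 = 138°
Right analog: (183 + 45) mod 360 = 228°
Analogous hues = 138° and 228°


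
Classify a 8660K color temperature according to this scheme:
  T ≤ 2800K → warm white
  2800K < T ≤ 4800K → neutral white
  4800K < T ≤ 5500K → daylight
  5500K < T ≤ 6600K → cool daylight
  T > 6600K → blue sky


Temperature: 8660K
8660K > 6600K → blue sky
Classification: blue sky


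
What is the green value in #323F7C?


Color: #323F7C
R = 32 = 50
G = 3F = 63
B = 7C = 124
Green = 63


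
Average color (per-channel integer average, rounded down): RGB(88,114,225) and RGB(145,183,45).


Midpoint: each channel = ⌊(C₁+C₂)/2⌋
R: ⌊(88+145)/2⌋ = 116
G: ⌊(114+183)/2⌋ = 148
B: ⌊(225+45)/2⌋ = 135
= RGB(116, 148, 135)


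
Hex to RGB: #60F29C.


60 → 96 (R)
F2 → 242 (G)
9C → 156 (B)
= RGB(96, 242, 156)


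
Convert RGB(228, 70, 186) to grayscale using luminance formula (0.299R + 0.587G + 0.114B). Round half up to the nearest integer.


Gray = 0.299×R + 0.587×G + 0.114×B
Gray = 0.299×228 + 0.587×70 + 0.114×186
Gray = 68.172 + 41.090 + 21.204
Gray = 130.466 → round half up → 130
Gray = 130


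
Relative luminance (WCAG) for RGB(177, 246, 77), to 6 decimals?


Linearize each channel (sRGB transfer function): c = v/255; c_lin = c/12.92 if c ≤ 0.04045, else ((c+0.055)/1.055)^2.4
  R: 177/255 ≈ 0.694118 > 0.04045 → ((0.694118+0.055)/1.055)^2.4 ≈ 0.439657
  G: 246/255 ≈ 0.964706 > 0.04045 → ((0.964706+0.055)/1.055)^2.4 ≈ 0.921582
  B: 77/255 ≈ 0.301961 > 0.04045 → ((0.301961+0.055)/1.055)^2.4 ≈ 0.074214
R_lin = 0.439657, G_lin = 0.921582, B_lin = 0.074214
L = 0.2126×R + 0.7152×G + 0.0722×B
L = 0.2126×0.439657 + 0.7152×0.921582 + 0.0722×0.074214
L ≈ 0.757945


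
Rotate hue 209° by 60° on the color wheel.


New hue = (H + rotation) mod 360
New hue = (209 + 60) mod 360
= 269 mod 360
= 269°


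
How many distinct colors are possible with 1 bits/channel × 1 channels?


Total bits = 1 bits/channel × 1 channels = 1 bits
Distinct colors = 2^1
= 2 colors


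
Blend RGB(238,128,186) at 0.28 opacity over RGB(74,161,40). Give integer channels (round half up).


C = α×F + (1-α)×B, with 1-α = 0.72
R: 0.28×238 + 0.72×74 = 66.64 + 53.28 = 119.92 → 120
G: 0.28×128 + 0.72×161 = 35.84 + 115.92 = 151.76 → 152
B: 0.28×186 + 0.72×40 = 52.08 + 28.80 = 80.88 → 81
= RGB(120, 152, 81)


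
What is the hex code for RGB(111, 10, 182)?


R = 111 → 6F (hex)
G = 10 → 0A (hex)
B = 182 → B6 (hex)
Hex = #6F0AB6


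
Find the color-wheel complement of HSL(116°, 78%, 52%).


Complement = opposite side of color wheel = hue + 180°
H' = (116 + 180) mod 360 = 296°
S and L unchanged.
= HSL(296°, 78%, 52%)


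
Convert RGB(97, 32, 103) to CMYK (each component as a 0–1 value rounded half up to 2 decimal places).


R'=97/255≈0.3804, G'=32/255≈0.1255, B'=103/255≈0.4039
K = 1 - max(R',G',B') = 1 - 103/255 = 152/255 = 0.59607… → 0.60
(1-R'-K)/(1-K) simplifies to (max-R)/max with max = 103:
C = (103-97)/103 = 6/103 = 0.05825… → 0.06
M = (103-32)/103 = 71/103 = 0.68932… → 0.69
Y = (103-103)/103 = 0/103 = 0 → 0.00
= CMYK(0.06, 0.69, 0.00, 0.60)


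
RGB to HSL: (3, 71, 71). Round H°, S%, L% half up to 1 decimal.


Normalize: R'=3/255≈0.0118, G'=71/255≈0.2784, B'=71/255≈0.2784
Max=71/255, Min=3/255, Δ=Max-Min=68/255
L = (Max+Min)/2 = (71+3)/510 = 74/510 = 0.14509… → L = 14.5%
L ≤ 0.5 → S = Δ/(Max+Min) = 68/(71+3) = 68/74 = 0.91891… → S = 91.9%
(the 1/255 factors cancel in S and H, so raw channel differences can be used)
Max is G' → H = 60 × ((B-R)/Δ + 2) = 60 × ((71-3)/68 + 2)
  68/68 + 2 = 1 + 2 = 3
  H = 60 × 3 = 180° → H = 180.0°
= HSL(180.0°, 91.9%, 14.5%)


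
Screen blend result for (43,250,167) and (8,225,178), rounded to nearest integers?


Screen: C = 255 - (255-A)×(255-B)/255, rounded to nearest integer
R: 255 - (255-43)×(255-8)/255 = 255 - 52364/255 ≈ 255 - 205.349 = 49.651 → 50
G: 255 - (255-250)×(255-225)/255 = 255 - 150/255 ≈ 255 - 0.588 = 254.412 → 254
B: 255 - (255-167)×(255-178)/255 = 255 - 6776/255 ≈ 255 - 26.573 = 228.427 → 228
= RGB(50, 254, 228)


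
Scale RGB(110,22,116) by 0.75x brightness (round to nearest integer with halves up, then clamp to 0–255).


Multiply each channel by 0.75, round half up, clamp to [0, 255]
R: 110×0.75 = 82.5 → round → 83
G: 22×0.75 = 16.5 → round → 17
B: 116×0.75 = 87
= RGB(83, 17, 87)


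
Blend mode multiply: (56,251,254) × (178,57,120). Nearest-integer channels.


Multiply: C = A×B/255, rounded to nearest integer
R: 56×178/255 = 9968/255 ≈ 39.090 → 39
G: 251×57/255 = 14307/255 ≈ 56.106 → 56
B: 254×120/255 = 30480/255 ≈ 119.529 → 120
= RGB(39, 56, 120)


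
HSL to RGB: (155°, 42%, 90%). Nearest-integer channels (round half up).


H=155°, S=0.42, L=0.90
C = (1-|2L-1|)×S = (1-|0.80|)×0.42 = 0.084
H' = H/60 = 155/60 ≈ 2.5833; X = C×(1-|H' mod 2 - 1|) = 0.049
m = L - C/2 = 0.90 - 0.042 = 0.858
Sector ⌊H'⌋ = 2 → (R',G',B') = (0.0, 0.084, 0.049)
RGB = ((R'+m)×255, (G'+m)×255, (B'+m)×255) = (218.79, 240.21, 231.285)
Round half up → RGB(219, 240, 231)


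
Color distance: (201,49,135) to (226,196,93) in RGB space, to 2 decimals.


d = √[(R₁-R₂)² + (G₁-G₂)² + (B₁-B₂)²]
d = √[(201-226)² + (49-196)² + (135-93)²]
d = √[625 + 21609 + 1764]
d = √23998
d ≈ 154.91


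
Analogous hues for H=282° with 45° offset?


Base hue: 282°
Left analog: (282 - 45) mod 360 = 237°
Right analog: (282 + 45) mod 360 = 327°
Analogous hues = 237° and 327°


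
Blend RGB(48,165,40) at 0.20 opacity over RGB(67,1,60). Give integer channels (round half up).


C = α×F + (1-α)×B, with 1-α = 0.80
R: 0.20×48 + 0.80×67 = 9.60 + 53.60 = 63.20 → 63
G: 0.20×165 + 0.80×1 = 33.00 + 0.80 = 33.80 → 34
B: 0.20×40 + 0.80×60 = 8.00 + 48.00 = 56.00 → 56
= RGB(63, 34, 56)


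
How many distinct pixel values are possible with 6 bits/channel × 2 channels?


Total bits = 6 bits/channel × 2 channels = 12 bits
Distinct pixel values = 2^12
= 4,096 pixel values


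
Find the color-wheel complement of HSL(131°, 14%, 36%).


Complement = opposite side of color wheel = hue + 180°
H' = (131 + 180) mod 360 = 311°
S and L unchanged.
= HSL(311°, 14%, 36%)


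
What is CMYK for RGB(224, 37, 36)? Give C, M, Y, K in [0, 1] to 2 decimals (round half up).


R'=224/255≈0.8784, G'=37/255≈0.1451, B'=36/255≈0.1412
K = 1 - max(R',G',B') = 1 - 224/255 = 31/255 = 0.12156… → 0.12
(1-R'-K)/(1-K) simplifies to (max-R)/max with max = 224:
C = (224-224)/224 = 0/224 = 0 → 0.00
M = (224-37)/224 = 187/224 = 0.83482… → 0.83
Y = (224-36)/224 = 188/224 = 0.83928… → 0.84
= CMYK(0.00, 0.83, 0.84, 0.12)


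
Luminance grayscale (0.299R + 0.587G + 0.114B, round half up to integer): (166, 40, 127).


Gray = 0.299×R + 0.587×G + 0.114×B
Gray = 0.299×166 + 0.587×40 + 0.114×127
Gray = 49.634 + 23.480 + 14.478
Gray = 87.592 → round half up → 88
Gray = 88


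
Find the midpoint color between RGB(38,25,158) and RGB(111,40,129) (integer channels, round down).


Midpoint: each channel = ⌊(C₁+C₂)/2⌋
R: ⌊(38+111)/2⌋ = 74
G: ⌊(25+40)/2⌋ = 32
B: ⌊(158+129)/2⌋ = 143
= RGB(74, 32, 143)


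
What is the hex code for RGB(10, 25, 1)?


R = 10 → 0A (hex)
G = 25 → 19 (hex)
B = 1 → 01 (hex)
Hex = #0A1901


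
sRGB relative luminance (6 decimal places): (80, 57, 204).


Linearize each channel (sRGB transfer function): c = v/255; c_lin = c/12.92 if c ≤ 0.04045, else ((c+0.055)/1.055)^2.4
  R: 80/255 ≈ 0.313725 > 0.04045 → ((0.313725+0.055)/1.055)^2.4 ≈ 0.080220
  G: 57/255 ≈ 0.223529 > 0.04045 → ((0.223529+0.055)/1.055)^2.4 ≈ 0.040915
  B: 204/255 ≈ 0.800000 > 0.04045 → ((0.800000+0.055)/1.055)^2.4 ≈ 0.603827
R_lin = 0.080220, G_lin = 0.040915, B_lin = 0.603827
L = 0.2126×R + 0.7152×G + 0.0722×B
L = 0.2126×0.080220 + 0.7152×0.040915 + 0.0722×0.603827
L ≈ 0.089914


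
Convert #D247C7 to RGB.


D2 → 210 (R)
47 → 71 (G)
C7 → 199 (B)
= RGB(210, 71, 199)


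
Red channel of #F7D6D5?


Color: #F7D6D5
R = F7 = 247
G = D6 = 214
B = D5 = 213
Red = 247


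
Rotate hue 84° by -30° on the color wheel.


New hue = (H + rotation) mod 360
New hue = (84 -30) mod 360
= 54 mod 360
= 54°


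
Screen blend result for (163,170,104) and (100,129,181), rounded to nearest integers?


Screen: C = 255 - (255-A)×(255-B)/255, rounded to nearest integer
R: 255 - (255-163)×(255-100)/255 = 255 - 14260/255 ≈ 255 - 55.922 = 199.078 → 199
G: 255 - (255-170)×(255-129)/255 = 255 - 10710/255 ≈ 255 - 42.000 = 213.000 → 213
B: 255 - (255-104)×(255-181)/255 = 255 - 11174/255 ≈ 255 - 43.820 = 211.180 → 211
= RGB(199, 213, 211)


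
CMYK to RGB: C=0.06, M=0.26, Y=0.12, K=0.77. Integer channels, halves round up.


R = 255 × (1-C) × (1-K) = 255 × 0.94 × 0.23 = 55.131 → 55
G = 255 × (1-M) × (1-K) = 255 × 0.74 × 0.23 = 43.401 → 43
B = 255 × (1-Y) × (1-K) = 255 × 0.88 × 0.23 = 51.612 → 52
= RGB(55, 43, 52)


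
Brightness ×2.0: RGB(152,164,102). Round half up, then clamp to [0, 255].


Multiply each channel by 2.0, round half up, clamp to [0, 255]
R: 152×2.0 = 304 → clamp → 255
G: 164×2.0 = 328 → clamp → 255
B: 102×2.0 = 204
= RGB(255, 255, 204)


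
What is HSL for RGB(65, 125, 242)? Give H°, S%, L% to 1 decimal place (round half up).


Normalize: R'=65/255≈0.2549, G'=125/255≈0.4902, B'=242/255≈0.9490
Max=242/255, Min=65/255, Δ=Max-Min=177/255
L = (Max+Min)/2 = (242+65)/510 = 307/510 = 0.60196… → L = 60.2%
L > 0.5 → S = Δ/(2-Max-Min) = 177/(510-242-65) = 177/203 = 0.87192… → S = 87.2%
(the 1/255 factors cancel in S and H, so raw channel differences can be used)
Max is B' → H = 60 × ((R-G)/Δ + 4) = 60 × ((65-125)/177 + 4)
  -60/177 + 4 = -0.3389… + 4 = 3.6610…
  H = 60 × 3.6610… = 219.661…° → H = 219.7°
= HSL(219.7°, 87.2%, 60.2%)


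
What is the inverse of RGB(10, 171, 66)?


Invert: (255-R, 255-G, 255-B)
R: 255-10 = 245
G: 255-171 = 84
B: 255-66 = 189
= RGB(245, 84, 189)


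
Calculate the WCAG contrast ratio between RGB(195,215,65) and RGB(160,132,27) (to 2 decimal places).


Linearize each sRGB channel c=v/255: c/12.92 if c ≤ 0.04045 else ((c+0.055)/1.055)^2.4
L = 0.2126×R_lin + 0.7152×G_lin + 0.0722×B_lin
Color 1 (195,215,65):
  R=195: 195/255≈0.7647 > 0.04045 → ((0.7647+0.055)/1.055)^2.4 ≈ 0.54572
  G=215: 215/255≈0.8431 > 0.04045 → ((0.8431+0.055)/1.055)^2.4 ≈ 0.67954
  B=65: 65/255≈0.2549 > 0.04045 → ((0.2549+0.055)/1.055)^2.4 ≈ 0.05286
  L1 = 0.2126×0.54572 + 0.7152×0.67954 + 0.0722×0.05286 ≈ 0.60585
Color 2 (160,132,27):
  R=160: 160/255≈0.6275 > 0.04045 → ((0.6275+0.055)/1.055)^2.4 ≈ 0.35153
  G=132: 132/255≈0.5176 > 0.04045 → ((0.5176+0.055)/1.055)^2.4 ≈ 0.23074
  B=27: 27/255≈0.1059 > 0.04045 → ((0.1059+0.055)/1.055)^2.4 ≈ 0.01096
  L2 = 0.2126×0.35153 + 0.7152×0.23074 + 0.0722×0.01096 ≈ 0.24055
Lighter = 0.60585, Darker = 0.24055
Ratio = (L_lighter + 0.05) / (L_darker + 0.05)
Ratio = (0.60585 + 0.05) / (0.24055 + 0.05) = 0.65585 / 0.29055 ≈ 2.2572
Ratio ≈ 2.26:1


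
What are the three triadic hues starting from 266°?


Triadic: equally spaced at 120° intervals
H1 = 266°
H2 = (266 + 120) mod 360 = 26°
H3 = (266 + 240) mod 360 = 146°
Triadic = 266°, 26°, 146°


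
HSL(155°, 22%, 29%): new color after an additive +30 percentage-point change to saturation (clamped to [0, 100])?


Original S = 22%
Adjustment = +30 percentage points
New S = 22 + (30) = 52
Clamp to [0, 100] → 52
= HSL(155°, 52%, 29%)


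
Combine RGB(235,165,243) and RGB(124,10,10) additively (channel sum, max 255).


Additive: each channel = min(255, C₁+C₂)
R: 235+124 = 359 → 255
G: 165+10 = 175 → 175
B: 243+10 = 253 → 253
= RGB(255, 175, 253)


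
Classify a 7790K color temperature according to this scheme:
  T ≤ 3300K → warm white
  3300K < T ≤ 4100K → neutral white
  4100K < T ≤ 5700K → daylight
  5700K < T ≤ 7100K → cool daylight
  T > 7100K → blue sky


Temperature: 7790K
7790K > 7100K → blue sky
Classification: blue sky


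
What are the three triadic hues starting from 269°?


Triadic: equally spaced at 120° intervals
H1 = 269°
H2 = (269 + 120) mod 360 = 29°
H3 = (269 + 240) mod 360 = 149°
Triadic = 269°, 29°, 149°


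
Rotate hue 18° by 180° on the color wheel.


New hue = (H + rotation) mod 360
New hue = (18 + 180) mod 360
= 198 mod 360
= 198°


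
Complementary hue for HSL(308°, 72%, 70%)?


Complement = opposite side of color wheel = hue + 180°
H' = (308 + 180) mod 360 = 128°
S and L unchanged.
= HSL(128°, 72%, 70%)


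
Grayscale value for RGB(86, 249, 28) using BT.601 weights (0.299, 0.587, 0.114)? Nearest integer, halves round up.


Gray = 0.299×R + 0.587×G + 0.114×B
Gray = 0.299×86 + 0.587×249 + 0.114×28
Gray = 25.714 + 146.163 + 3.192
Gray = 175.069 → round half up → 175
Gray = 175


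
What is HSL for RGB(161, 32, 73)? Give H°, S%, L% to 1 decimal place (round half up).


Normalize: R'=161/255≈0.6314, G'=32/255≈0.1255, B'=73/255≈0.2863
Max=161/255, Min=32/255, Δ=Max-Min=129/255
L = (Max+Min)/2 = (161+32)/510 = 193/510 = 0.37843… → L = 37.8%
L ≤ 0.5 → S = Δ/(Max+Min) = 129/(161+32) = 129/193 = 0.66839… → S = 66.8%
(the 1/255 factors cancel in S and H, so raw channel differences can be used)
Max is R' → H = 60 × (((G-B)/Δ) mod 6) = 60 × (((32-73)/129) mod 6)
  (-41)/129 = -0.3178…; negative, so add 6 → 5.6821…
  H = 60 × 5.6821… = 340.930…° → H = 340.9°
= HSL(340.9°, 66.8%, 37.8%)


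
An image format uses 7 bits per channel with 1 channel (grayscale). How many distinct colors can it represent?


Total bits = 7 bits/channel × 1 channels = 7 bits
Distinct colors = 2^7
= 128 colors


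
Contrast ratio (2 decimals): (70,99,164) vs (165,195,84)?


Linearize each sRGB channel c=v/255: c/12.92 if c ≤ 0.04045 else ((c+0.055)/1.055)^2.4
L = 0.2126×R_lin + 0.7152×G_lin + 0.0722×B_lin
Color 1 (70,99,164):
  R=70: 70/255≈0.2745 > 0.04045 → ((0.2745+0.055)/1.055)^2.4 ≈ 0.06125
  G=99: 99/255≈0.3882 > 0.04045 → ((0.3882+0.055)/1.055)^2.4 ≈ 0.12477
  B=164: 164/255≈0.6431 > 0.04045 → ((0.6431+0.055)/1.055)^2.4 ≈ 0.37124
  L1 = 0.2126×0.06125 + 0.7152×0.12477 + 0.0722×0.37124 ≈ 0.12906
Color 2 (165,195,84):
  R=165: 165/255≈0.6471 > 0.04045 → ((0.6471+0.055)/1.055)^2.4 ≈ 0.37626
  G=195: 195/255≈0.7647 > 0.04045 → ((0.7647+0.055)/1.055)^2.4 ≈ 0.54572
  B=84: 84/255≈0.3294 > 0.04045 → ((0.3294+0.055)/1.055)^2.4 ≈ 0.08866
  L2 = 0.2126×0.37626 + 0.7152×0.54572 + 0.0722×0.08866 ≈ 0.47670
Lighter = 0.47670, Darker = 0.12906
Ratio = (L_lighter + 0.05) / (L_darker + 0.05)
Ratio = (0.47670 + 0.05) / (0.12906 + 0.05) = 0.52670 / 0.17906 ≈ 2.9414
Ratio ≈ 2.94:1


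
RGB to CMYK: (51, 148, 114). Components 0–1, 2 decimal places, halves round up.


R'=51/255≈0.2000, G'=148/255≈0.5804, B'=114/255≈0.4471
K = 1 - max(R',G',B') = 1 - 148/255 = 107/255 = 0.41960… → 0.42
(1-R'-K)/(1-K) simplifies to (max-R)/max with max = 148:
C = (148-51)/148 = 97/148 = 0.65540… → 0.66
M = (148-148)/148 = 0/148 = 0 → 0.00
Y = (148-114)/148 = 34/148 = 0.22972… → 0.23
= CMYK(0.66, 0.00, 0.23, 0.42)


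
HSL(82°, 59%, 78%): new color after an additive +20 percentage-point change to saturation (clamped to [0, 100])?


Original S = 59%
Adjustment = +20 percentage points
New S = 59 + (20) = 79
Clamp to [0, 100] → 79
= HSL(82°, 79%, 78%)


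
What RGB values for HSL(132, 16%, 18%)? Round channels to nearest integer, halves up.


H=132°, S=0.16, L=0.18
C = (1-|2L-1|)×S = (1-|-0.64|)×0.16 = 0.0576
H' = H/60 = 132/60 ≈ 2.2000; X = C×(1-|H' mod 2 - 1|) = 0.01152
m = L - C/2 = 0.18 - 0.0288 = 0.1512
Sector ⌊H'⌋ = 2 → (R',G',B') = (0.0, 0.0576, 0.01152)
RGB = ((R'+m)×255, (G'+m)×255, (B'+m)×255) = (38.556, 53.244, 41.4936)
Round half up → RGB(39, 53, 41)


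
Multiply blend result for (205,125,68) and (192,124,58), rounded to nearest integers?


Multiply: C = A×B/255, rounded to nearest integer
R: 205×192/255 = 39360/255 ≈ 154.353 → 154
G: 125×124/255 = 15500/255 ≈ 60.784 → 61
B: 68×58/255 = 3944/255 ≈ 15.467 → 15
= RGB(154, 61, 15)


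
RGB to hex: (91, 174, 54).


R = 91 → 5B (hex)
G = 174 → AE (hex)
B = 54 → 36 (hex)
Hex = #5BAE36


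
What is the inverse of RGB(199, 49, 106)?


Invert: (255-R, 255-G, 255-B)
R: 255-199 = 56
G: 255-49 = 206
B: 255-106 = 149
= RGB(56, 206, 149)


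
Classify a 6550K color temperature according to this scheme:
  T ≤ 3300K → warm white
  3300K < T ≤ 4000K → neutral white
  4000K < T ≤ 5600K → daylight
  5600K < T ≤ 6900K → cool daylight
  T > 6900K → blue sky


Temperature: 6550K
5600K < 6550K ≤ 6900K → cool daylight
Classification: cool daylight


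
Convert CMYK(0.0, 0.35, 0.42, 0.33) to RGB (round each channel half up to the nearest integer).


R = 255 × (1-C) × (1-K) = 255 × 1.00 × 0.67 = 170.85 → 171
G = 255 × (1-M) × (1-K) = 255 × 0.65 × 0.67 = 111.0525 → 111
B = 255 × (1-Y) × (1-K) = 255 × 0.58 × 0.67 = 99.093 → 99
= RGB(171, 111, 99)


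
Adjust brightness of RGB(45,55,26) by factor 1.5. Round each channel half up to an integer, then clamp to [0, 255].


Multiply each channel by 1.5, round half up, clamp to [0, 255]
R: 45×1.5 = 67.5 → round → 68
G: 55×1.5 = 82.5 → round → 83
B: 26×1.5 = 39
= RGB(68, 83, 39)


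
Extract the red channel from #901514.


Color: #901514
R = 90 = 144
G = 15 = 21
B = 14 = 20
Red = 144


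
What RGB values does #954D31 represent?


95 → 149 (R)
4D → 77 (G)
31 → 49 (B)
= RGB(149, 77, 49)


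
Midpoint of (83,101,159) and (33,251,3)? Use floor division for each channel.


Midpoint: each channel = ⌊(C₁+C₂)/2⌋
R: ⌊(83+33)/2⌋ = 58
G: ⌊(101+251)/2⌋ = 176
B: ⌊(159+3)/2⌋ = 81
= RGB(58, 176, 81)


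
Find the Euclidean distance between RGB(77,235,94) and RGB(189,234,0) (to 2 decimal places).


d = √[(R₁-R₂)² + (G₁-G₂)² + (B₁-B₂)²]
d = √[(77-189)² + (235-234)² + (94-0)²]
d = √[12544 + 1 + 8836]
d = √21381
d ≈ 146.22


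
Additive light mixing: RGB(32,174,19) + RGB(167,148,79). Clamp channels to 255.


Additive: each channel = min(255, C₁+C₂)
R: 32+167 = 199 → 199
G: 174+148 = 322 → 255
B: 19+79 = 98 → 98
= RGB(199, 255, 98)


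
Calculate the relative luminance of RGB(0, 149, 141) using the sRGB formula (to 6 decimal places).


Linearize each channel (sRGB transfer function): c = v/255; c_lin = c/12.92 if c ≤ 0.04045, else ((c+0.055)/1.055)^2.4
  R: 0/255 ≈ 0.000000 ≤ 0.04045 → 0.000000/12.92 ≈ 0.000000
  G: 149/255 ≈ 0.584314 > 0.04045 → ((0.584314+0.055)/1.055)^2.4 ≈ 0.300544
  B: 141/255 ≈ 0.552941 > 0.04045 → ((0.552941+0.055)/1.055)^2.4 ≈ 0.266356
R_lin = 0.000000, G_lin = 0.300544, B_lin = 0.266356
L = 0.2126×R + 0.7152×G + 0.0722×B
L = 0.2126×0.000000 + 0.7152×0.300544 + 0.0722×0.266356
L ≈ 0.234180


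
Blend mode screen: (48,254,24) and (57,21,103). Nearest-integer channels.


Screen: C = 255 - (255-A)×(255-B)/255, rounded to nearest integer
R: 255 - (255-48)×(255-57)/255 = 255 - 40986/255 ≈ 255 - 160.729 = 94.271 → 94
G: 255 - (255-254)×(255-21)/255 = 255 - 234/255 ≈ 255 - 0.918 = 254.082 → 254
B: 255 - (255-24)×(255-103)/255 = 255 - 35112/255 ≈ 255 - 137.694 = 117.306 → 117
= RGB(94, 254, 117)


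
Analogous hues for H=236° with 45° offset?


Base hue: 236°
Left analog: (236 - 45) mod 360 = 191°
Right analog: (236 + 45) mod 360 = 281°
Analogous hues = 191° and 281°


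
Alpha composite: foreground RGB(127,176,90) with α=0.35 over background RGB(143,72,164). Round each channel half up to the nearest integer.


C = α×F + (1-α)×B, with 1-α = 0.65
R: 0.35×127 + 0.65×143 = 44.45 + 92.95 = 137.40 → 137
G: 0.35×176 + 0.65×72 = 61.60 + 46.80 = 108.40 → 108
B: 0.35×90 + 0.65×164 = 31.50 + 106.60 = 138.10 → 138
= RGB(137, 108, 138)


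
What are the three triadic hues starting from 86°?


Triadic: equally spaced at 120° intervals
H1 = 86°
H2 = (86 + 120) mod 360 = 206°
H3 = (86 + 240) mod 360 = 326°
Triadic = 86°, 206°, 326°


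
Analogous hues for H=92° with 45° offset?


Base hue: 92°
Left analog: (92 - 45) mod 360 = 47°
Right analog: (92 + 45) mod 360 = 137°
Analogous hues = 47° and 137°


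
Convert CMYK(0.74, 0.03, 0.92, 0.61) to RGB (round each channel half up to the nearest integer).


R = 255 × (1-C) × (1-K) = 255 × 0.26 × 0.39 = 25.857 → 26
G = 255 × (1-M) × (1-K) = 255 × 0.97 × 0.39 = 96.4665 → 96
B = 255 × (1-Y) × (1-K) = 255 × 0.08 × 0.39 = 7.956 → 8
= RGB(26, 96, 8)


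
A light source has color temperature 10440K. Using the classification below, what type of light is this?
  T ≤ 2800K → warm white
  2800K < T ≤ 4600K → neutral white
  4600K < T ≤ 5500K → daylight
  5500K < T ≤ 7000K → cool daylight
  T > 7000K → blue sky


Temperature: 10440K
10440K > 7000K → blue sky
Classification: blue sky


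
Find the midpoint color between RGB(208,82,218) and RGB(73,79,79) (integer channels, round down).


Midpoint: each channel = ⌊(C₁+C₂)/2⌋
R: ⌊(208+73)/2⌋ = 140
G: ⌊(82+79)/2⌋ = 80
B: ⌊(218+79)/2⌋ = 148
= RGB(140, 80, 148)


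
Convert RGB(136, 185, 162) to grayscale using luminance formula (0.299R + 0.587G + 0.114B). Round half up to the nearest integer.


Gray = 0.299×R + 0.587×G + 0.114×B
Gray = 0.299×136 + 0.587×185 + 0.114×162
Gray = 40.664 + 108.595 + 18.468
Gray = 167.727 → round half up → 168
Gray = 168


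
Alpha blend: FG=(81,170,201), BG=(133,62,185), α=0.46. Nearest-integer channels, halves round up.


C = α×F + (1-α)×B, with 1-α = 0.54
R: 0.46×81 + 0.54×133 = 37.26 + 71.82 = 109.08 → 109
G: 0.46×170 + 0.54×62 = 78.20 + 33.48 = 111.68 → 112
B: 0.46×201 + 0.54×185 = 92.46 + 99.90 = 192.36 → 192
= RGB(109, 112, 192)


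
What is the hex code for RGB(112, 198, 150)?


R = 112 → 70 (hex)
G = 198 → C6 (hex)
B = 150 → 96 (hex)
Hex = #70C696


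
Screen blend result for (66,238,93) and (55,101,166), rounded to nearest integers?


Screen: C = 255 - (255-A)×(255-B)/255, rounded to nearest integer
R: 255 - (255-66)×(255-55)/255 = 255 - 37800/255 ≈ 255 - 148.235 = 106.765 → 107
G: 255 - (255-238)×(255-101)/255 = 255 - 2618/255 ≈ 255 - 10.267 = 244.733 → 245
B: 255 - (255-93)×(255-166)/255 = 255 - 14418/255 ≈ 255 - 56.541 = 198.459 → 198
= RGB(107, 245, 198)
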